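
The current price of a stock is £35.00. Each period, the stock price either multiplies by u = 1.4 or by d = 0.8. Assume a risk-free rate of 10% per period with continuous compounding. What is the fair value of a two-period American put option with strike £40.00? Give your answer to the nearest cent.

Risk-neutral probability p = (e^0.1 − 0.8)/(1.4 − 0.8) = 0.3052/0.6000 = 0.5086
Terminal stock prices: S_uu = 68.6, S_ud = 39.2, S_dd = 22.4
Terminal payoffs (K − S): max(-28.6, 0) = 0, max(0.8, 0) = 0.8, max(17.6, 0) = 17.6
Node u (S = 49): continuation = e^(−0.1)·[0.5086·0.0000 + 0.4914·0.8000] = 0.3557; exercise value = 0.0000 ≤ continuation, so V_u = 0.3557
Node d (S = 28): continuation = e^(−0.1)·[0.5086·0.8000 + 0.4914·17.6000] = 8.1935; exercise value = 12.0000 > continuation, so V_d = 12.0000 (exercise)
Node 0 (S = 35): continuation = e^(−0.1)·[0.5086·0.3557 + 0.4914·12.0000] = 5.4991; exercise value = 5.0000 ≤ continuation, so V_0 = 5.4991

£5.50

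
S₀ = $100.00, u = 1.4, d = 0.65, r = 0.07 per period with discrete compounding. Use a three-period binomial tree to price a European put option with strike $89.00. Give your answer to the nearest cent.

$12.20

Risk-neutral probability p = (1 + 0.07 − 0.65)/(1.4 − 0.65) = 0.4200/0.7500 = 0.5600
Terminal stock prices: S_uuu = 274.4, S_uud = 127.4, S_udd = 59.15, S_ddd = 27.46
Terminal payoffs (K − S): max(-185.4, 0) = 0, max(-38.4, 0) = 0, max(29.85, 0) = 29.85, max(61.54, 0) = 61.54
Node uu (S = 196): V_uu = 1/1.07·[0.5600·0.0000 + 0.4400·0.0000] = 0.0000
Node ud (S = 91): V_ud = 1/1.07·[0.5600·0.0000 + 0.4400·29.8500] = 12.2748
Node dd (S = 42.25): V_dd = 1/1.07·[0.5600·29.8500 + 0.4400·61.5375] = 40.9276
Node u (S = 140): V_u = 1/1.07·[0.5600·0.0000 + 0.4400·12.2748] = 5.0476
Node d (S = 65): V_d = 1/1.07·[0.5600·12.2748 + 0.4400·40.9276] = 23.2542
Node 0 (S = 100): V_0 = 1/1.07·[0.5600·5.0476 + 0.4400·23.2542] = 12.2042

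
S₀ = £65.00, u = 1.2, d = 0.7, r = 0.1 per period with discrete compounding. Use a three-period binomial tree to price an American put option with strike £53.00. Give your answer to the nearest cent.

£1.72

Risk-neutral probability p = (1 + 0.1 − 0.7)/(1.2 − 0.7) = 0.4000/0.5000 = 0.8000
Terminal stock prices: S_uuu = 112.3, S_uud = 65.52, S_udd = 38.22, S_ddd = 22.29
Terminal payoffs (K − S): max(-59.32, 0) = 0, max(-12.52, 0) = 0, max(14.78, 0) = 14.78, max(30.71, 0) = 30.71
Node uu (S = 93.6): continuation = 1/1.1·[0.8000·0.0000 + 0.2000·0.0000] = 0.0000; exercise value = 0.0000 ≤ continuation, so V_uu = 0.0000
Node ud (S = 54.6): continuation = 1/1.1·[0.8000·0.0000 + 0.2000·14.7800] = 2.6873; exercise value = 0.0000 ≤ continuation, so V_ud = 2.6873
Node dd (S = 31.85): continuation = 1/1.1·[0.8000·14.7800 + 0.2000·30.7050] = 16.3318; exercise value = 21.1500 > continuation, so V_dd = 21.1500 (exercise)
Node u (S = 78): continuation = 1/1.1·[0.8000·0.0000 + 0.2000·2.6873] = 0.4886; exercise value = 0.0000 ≤ continuation, so V_u = 0.4886
Node d (S = 45.5): continuation = 1/1.1·[0.8000·2.6873 + 0.2000·21.1500] = 5.7998; exercise value = 7.5000 > continuation, so V_d = 7.5000 (exercise)
Node 0 (S = 65): continuation = 1/1.1·[0.8000·0.4886 + 0.2000·7.5000] = 1.7190; exercise value = 0.0000 ≤ continuation, so V_0 = 1.7190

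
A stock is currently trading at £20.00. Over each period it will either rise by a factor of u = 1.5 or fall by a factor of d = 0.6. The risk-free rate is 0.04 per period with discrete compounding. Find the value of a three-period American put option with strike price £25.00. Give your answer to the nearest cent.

Risk-neutral probability p = (1 + 0.04 − 0.6)/(1.5 − 0.6) = 0.4400/0.9000 = 0.4889
Terminal stock prices: S_uuu = 67.5, S_uud = 27, S_udd = 10.8, S_ddd = 4.32
Terminal payoffs (K − S): max(-42.5, 0) = 0, max(-2, 0) = 0, max(14.2, 0) = 14.2, max(20.68, 0) = 20.68
Node uu (S = 45): continuation = 1/1.04·[0.4889·0.0000 + 0.5111·0.0000] = 0.0000; exercise value = 0.0000 ≤ continuation, so V_uu = 0.0000
Node ud (S = 18): continuation = 1/1.04·[0.4889·0.0000 + 0.5111·14.2000] = 6.9786; exercise value = 7.0000 > continuation, so V_ud = 7.0000 (exercise)
Node dd (S = 7.2): continuation = 1/1.04·[0.4889·14.2000 + 0.5111·20.6800] = 16.8385; exercise value = 17.8000 > continuation, so V_dd = 17.8000 (exercise)
Node u (S = 30): continuation = 1/1.04·[0.4889·0.0000 + 0.5111·7.0000] = 3.4402; exercise value = 0.0000 ≤ continuation, so V_u = 3.4402
Node d (S = 12): continuation = 1/1.04·[0.4889·7.0000 + 0.5111·17.8000] = 12.0385; exercise value = 13.0000 > continuation, so V_d = 13.0000 (exercise)
Node 0 (S = 20): continuation = 1/1.04·[0.4889·3.4402 + 0.5111·13.0000] = 8.0061; exercise value = 5.0000 ≤ continuation, so V_0 = 8.0061

£8.01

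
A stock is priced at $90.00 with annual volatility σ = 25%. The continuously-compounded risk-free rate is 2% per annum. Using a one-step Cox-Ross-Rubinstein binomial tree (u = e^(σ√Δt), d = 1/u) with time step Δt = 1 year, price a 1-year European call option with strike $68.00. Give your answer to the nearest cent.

CRR parameters: u = e^(σ√Δt) = e^(0.25·√1) = 1.2840, d = 1/u = 0.7788
Per-period rate: rΔt = 0.02·1 = 0.02, so R = e^0.02 = 1.0202
Risk-neutral probability p = (e^0.02 − 0.7788)/(1.2840 − 0.7788) = 0.2414/0.5052 = 0.4778
Terminal stock prices: S_u = 115.6, S_d = 70.09
Terminal payoffs (S − K): max(47.56, 0) = 47.56, max(2.092, 0) = 2.092
Node 0 (S = 90): V_0 = e^(−0.02)·[0.4778·47.5623 + 0.5222·2.0921] = 23.3465

$23.35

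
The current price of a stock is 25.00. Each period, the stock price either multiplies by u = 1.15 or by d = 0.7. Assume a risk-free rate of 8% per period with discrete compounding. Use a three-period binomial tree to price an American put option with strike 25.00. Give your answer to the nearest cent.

1.79

Risk-neutral probability p = (1 + 0.08 − 0.7)/(1.15 − 0.7) = 0.3800/0.4500 = 0.8444
Terminal stock prices: S_uuu = 38.02, S_uud = 23.14, S_udd = 14.09, S_ddd = 8.575
Terminal payoffs (K − S): max(-13.02, 0) = 0, max(1.856, 0) = 1.856, max(10.91, 0) = 10.91, max(16.43, 0) = 16.43
Node uu (S = 33.06): continuation = 1/1.08·[0.8444·0.0000 + 0.1556·1.8563] = 0.2674; exercise value = 0.0000 ≤ continuation, so V_uu = 0.2674
Node ud (S = 20.12): continuation = 1/1.08·[0.8444·1.8563 + 0.1556·10.9125] = 3.0231; exercise value = 4.8750 > continuation, so V_ud = 4.8750 (exercise)
Node dd (S = 12.25): continuation = 1/1.08·[0.8444·10.9125 + 0.1556·16.4250] = 10.8981; exercise value = 12.7500 > continuation, so V_dd = 12.7500 (exercise)
Node u (S = 28.75): continuation = 1/1.08·[0.8444·0.2674 + 0.1556·4.8750] = 0.9112; exercise value = 0.0000 ≤ continuation, so V_u = 0.9112
Node d (S = 17.5): continuation = 1/1.08·[0.8444·4.8750 + 0.1556·12.7500] = 5.6481; exercise value = 7.5000 > continuation, so V_d = 7.5000 (exercise)
Node 0 (S = 25): continuation = 1/1.08·[0.8444·0.9112 + 0.1556·7.5000] = 1.7927; exercise value = 0.0000 ≤ continuation, so V_0 = 1.7927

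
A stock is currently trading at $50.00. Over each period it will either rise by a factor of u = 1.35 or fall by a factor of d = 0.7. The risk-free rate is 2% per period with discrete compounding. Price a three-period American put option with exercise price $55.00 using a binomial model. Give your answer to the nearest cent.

$12.80

Risk-neutral probability p = (1 + 0.02 − 0.7)/(1.35 − 0.7) = 0.3200/0.6500 = 0.4923
Terminal stock prices: S_uuu = 123, S_uud = 63.79, S_udd = 33.07, S_ddd = 17.15
Terminal payoffs (K − S): max(-68.02, 0) = 0, max(-8.788, 0) = 0, max(21.93, 0) = 21.93, max(37.85, 0) = 37.85
Node uu (S = 91.13): continuation = 1/1.02·[0.4923·0.0000 + 0.5077·0.0000] = 0.0000; exercise value = 0.0000 ≤ continuation, so V_uu = 0.0000
Node ud (S = 47.25): continuation = 1/1.02·[0.4923·0.0000 + 0.5077·21.9250] = 10.9129; exercise value = 7.7500 ≤ continuation, so V_ud = 10.9129
Node dd (S = 24.5): continuation = 1/1.02·[0.4923·21.9250 + 0.5077·37.8500] = 29.4216; exercise value = 30.5000 > continuation, so V_dd = 30.5000 (exercise)
Node u (S = 67.5): continuation = 1/1.02·[0.4923·0.0000 + 0.5077·10.9129] = 5.4318; exercise value = 0.0000 ≤ continuation, so V_u = 5.4318
Node d (S = 35): continuation = 1/1.02·[0.4923·10.9129 + 0.5077·30.5000] = 20.4482; exercise value = 20.0000 ≤ continuation, so V_d = 20.4482
Node 0 (S = 50): continuation = 1/1.02·[0.4923·5.4318 + 0.5077·20.4482] = 12.7995; exercise value = 5.0000 ≤ continuation, so V_0 = 12.7995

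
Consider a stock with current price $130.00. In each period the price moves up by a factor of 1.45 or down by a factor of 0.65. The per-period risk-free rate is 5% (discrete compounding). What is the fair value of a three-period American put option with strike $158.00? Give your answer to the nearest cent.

$43.46

Risk-neutral probability p = (1 + 0.05 − 0.65)/(1.45 − 0.65) = 0.4000/0.8000 = 0.5000
Terminal stock prices: S_uuu = 396.3, S_uud = 177.7, S_udd = 79.64, S_ddd = 35.7
Terminal payoffs (K − S): max(-238.3, 0) = 0, max(-19.66, 0) = 0, max(78.36, 0) = 78.36, max(122.3, 0) = 122.3
Node uu (S = 273.3): continuation = 1/1.05·[0.5000·0.0000 + 0.5000·0.0000] = 0.0000; exercise value = 0.0000 ≤ continuation, so V_uu = 0.0000
Node ud (S = 122.5): continuation = 1/1.05·[0.5000·0.0000 + 0.5000·78.3587] = 37.3137; exercise value = 35.4750 ≤ continuation, so V_ud = 37.3137
Node dd (S = 54.93): continuation = 1/1.05·[0.5000·78.3587 + 0.5000·122.2987] = 95.5512; exercise value = 103.0750 > continuation, so V_dd = 103.0750 (exercise)
Node u (S = 188.5): continuation = 1/1.05·[0.5000·0.0000 + 0.5000·37.3137] = 17.7684; exercise value = 0.0000 ≤ continuation, so V_u = 17.7684
Node d (S = 84.5): continuation = 1/1.05·[0.5000·37.3137 + 0.5000·103.0750] = 66.8518; exercise value = 73.5000 > continuation, so V_d = 73.5000 (exercise)
Node 0 (S = 130): continuation = 1/1.05·[0.5000·17.7684 + 0.5000·73.5000] = 43.4612; exercise value = 28.0000 ≤ continuation, so V_0 = 43.4612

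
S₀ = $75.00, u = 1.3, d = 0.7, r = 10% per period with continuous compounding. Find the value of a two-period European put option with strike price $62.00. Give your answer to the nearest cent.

$2.18

Risk-neutral probability p = (e^0.1 − 0.7)/(1.3 − 0.7) = 0.4052/0.6000 = 0.6753
Terminal stock prices: S_uu = 126.8, S_ud = 68.25, S_dd = 36.75
Terminal payoffs (K − S): max(-64.75, 0) = 0, max(-6.25, 0) = 0, max(25.25, 0) = 25.25
Node u (S = 97.5): V_u = e^(−0.1)·[0.6753·0.0000 + 0.3247·0.0000] = 0.0000
Node d (S = 52.5): V_d = e^(−0.1)·[0.6753·0.0000 + 0.3247·25.2500] = 7.4188
Node 0 (S = 75): V_0 = e^(−0.1)·[0.6753·0.0000 + 0.3247·7.4188] = 2.1798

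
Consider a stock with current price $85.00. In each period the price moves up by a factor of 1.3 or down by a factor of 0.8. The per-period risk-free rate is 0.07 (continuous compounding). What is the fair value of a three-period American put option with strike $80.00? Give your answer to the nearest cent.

Risk-neutral probability p = (e^0.07 − 0.8)/(1.3 − 0.8) = 0.2725/0.5000 = 0.5450
Terminal stock prices: S_uuu = 186.7, S_uud = 114.9, S_udd = 70.72, S_ddd = 43.52
Terminal payoffs (K − S): max(-106.7, 0) = 0, max(-34.92, 0) = 0, max(9.28, 0) = 9.28, max(36.48, 0) = 36.48
Node uu (S = 143.7): continuation = e^(−0.07)·[0.5450·0.0000 + 0.4550·0.0000] = 0.0000; exercise value = 0.0000 ≤ continuation, so V_uu = 0.0000
Node ud (S = 88.4): continuation = e^(−0.07)·[0.5450·0.0000 + 0.4550·9.2800] = 3.9368; exercise value = 0.0000 ≤ continuation, so V_ud = 3.9368
Node dd (S = 54.4): continuation = e^(−0.07)·[0.5450·9.2800 + 0.4550·36.4800] = 20.1915; exercise value = 25.6000 > continuation, so V_dd = 25.6000 (exercise)
Node u (S = 110.5): continuation = e^(−0.07)·[0.5450·0.0000 + 0.4550·3.9368] = 1.6701; exercise value = 0.0000 ≤ continuation, so V_u = 1.6701
Node d (S = 68): continuation = e^(−0.07)·[0.5450·3.9368 + 0.4550·25.6000] = 12.8607; exercise value = 12.0000 ≤ continuation, so V_d = 12.8607
Node 0 (S = 85): continuation = e^(−0.07)·[0.5450·1.6701 + 0.4550·12.8607] = 6.3045; exercise value = 0.0000 ≤ continuation, so V_0 = 6.3045

$6.30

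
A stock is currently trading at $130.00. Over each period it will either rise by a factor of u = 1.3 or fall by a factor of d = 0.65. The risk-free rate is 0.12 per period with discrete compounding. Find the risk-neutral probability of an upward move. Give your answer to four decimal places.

p = 0.7231

Risk-neutral probability p = (1 + 0.12 − 0.65)/(1.3 − 0.65) = 0.4700/0.6500 = 0.7231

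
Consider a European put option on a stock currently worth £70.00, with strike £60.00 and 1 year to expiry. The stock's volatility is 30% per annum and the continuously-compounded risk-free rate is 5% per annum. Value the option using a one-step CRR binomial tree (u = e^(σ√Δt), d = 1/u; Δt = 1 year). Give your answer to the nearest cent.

£3.80

CRR parameters: u = e^(σ√Δt) = e^(0.3·√1) = 1.3499, d = 1/u = 0.7408
Per-period rate: rΔt = 0.05·1 = 0.05, so R = e^0.05 = 1.0513
Risk-neutral probability p = (e^0.05 − 0.7408)/(1.3499 − 0.7408) = 0.3105/0.6090 = 0.5097
Terminal stock prices: S_u = 94.49, S_d = 51.86
Terminal payoffs (K − S): max(-34.49, 0) = 0, max(8.143, 0) = 8.143
Node 0 (S = 70): V_0 = e^(−0.05)·[0.5097·0.0000 + 0.4903·8.1427] = 3.7974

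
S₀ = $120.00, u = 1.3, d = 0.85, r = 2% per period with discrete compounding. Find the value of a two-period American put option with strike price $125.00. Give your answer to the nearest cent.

Risk-neutral probability p = (1 + 0.02 − 0.85)/(1.3 − 0.85) = 0.1700/0.4500 = 0.3778
Terminal stock prices: S_uu = 202.8, S_ud = 132.6, S_dd = 86.7
Terminal payoffs (K − S): max(-77.8, 0) = 0, max(-7.6, 0) = 0, max(38.3, 0) = 38.3
Node u (S = 156): continuation = 1/1.02·[0.3778·0.0000 + 0.6222·0.0000] = 0.0000; exercise value = 0.0000 ≤ continuation, so V_u = 0.0000
Node d (S = 102): continuation = 1/1.02·[0.3778·0.0000 + 0.6222·38.3000] = 23.3638; exercise value = 23.0000 ≤ continuation, so V_d = 23.3638
Node 0 (S = 120): continuation = 1/1.02·[0.3778·0.0000 + 0.6222·23.3638] = 14.2524; exercise value = 5.0000 ≤ continuation, so V_0 = 14.2524

$14.25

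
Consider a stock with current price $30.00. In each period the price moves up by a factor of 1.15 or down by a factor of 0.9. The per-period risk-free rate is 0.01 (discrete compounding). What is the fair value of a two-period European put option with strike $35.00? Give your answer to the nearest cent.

$5.20

Risk-neutral probability p = (1 + 0.01 − 0.9)/(1.15 − 0.9) = 0.1100/0.2500 = 0.4400
Terminal stock prices: S_uu = 39.67, S_ud = 31.05, S_dd = 24.3
Terminal payoffs (K − S): max(-4.675, 0) = 0, max(3.95, 0) = 3.95, max(10.7, 0) = 10.7
Node u (S = 34.5): V_u = 1/1.01·[0.4400·0.0000 + 0.5600·3.9500] = 2.1901
Node d (S = 27): V_d = 1/1.01·[0.4400·3.9500 + 0.5600·10.7000] = 7.6535
Node 0 (S = 30): V_0 = 1/1.01·[0.4400·2.1901 + 0.5600·7.6535] = 5.1976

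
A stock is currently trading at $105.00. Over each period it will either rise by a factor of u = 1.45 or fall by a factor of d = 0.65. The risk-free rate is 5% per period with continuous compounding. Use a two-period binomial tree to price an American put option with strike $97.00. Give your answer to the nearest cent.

Risk-neutral probability p = (e^0.05 − 0.65)/(1.45 − 0.65) = 0.4013/0.8000 = 0.5016
Terminal stock prices: S_uu = 220.8, S_ud = 98.96, S_dd = 44.36
Terminal payoffs (K − S): max(-123.8, 0) = 0, max(-1.963, 0) = 0, max(52.64, 0) = 52.64
Node u (S = 152.2): continuation = e^(−0.05)·[0.5016·0.0000 + 0.4984·0.0000] = 0.0000; exercise value = 0.0000 ≤ continuation, so V_u = 0.0000
Node d (S = 68.25): continuation = e^(−0.05)·[0.5016·0.0000 + 0.4984·52.6375] = 24.9556; exercise value = 28.7500 > continuation, so V_d = 28.7500 (exercise)
Node 0 (S = 105): continuation = e^(−0.05)·[0.5016·0.0000 + 0.4984·28.7500] = 13.6305; exercise value = 0.0000 ≤ continuation, so V_0 = 13.6305

$13.63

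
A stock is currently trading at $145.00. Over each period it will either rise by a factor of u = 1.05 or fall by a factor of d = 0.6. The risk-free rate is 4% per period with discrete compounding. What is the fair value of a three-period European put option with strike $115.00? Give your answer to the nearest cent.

$1.16

Risk-neutral probability p = (1 + 0.04 − 0.6)/(1.05 − 0.6) = 0.4400/0.4500 = 0.9778
Terminal stock prices: S_uuu = 167.9, S_uud = 95.92, S_udd = 54.81, S_ddd = 31.32
Terminal payoffs (K − S): max(-52.86, 0) = 0, max(19.08, 0) = 19.08, max(60.19, 0) = 60.19, max(83.68, 0) = 83.68
Node uu (S = 159.9): V_uu = 1/1.04·[0.9778·0.0000 + 0.0222·19.0825] = 0.4077
Node ud (S = 91.35): V_ud = 1/1.04·[0.9778·19.0825 + 0.0222·60.1900] = 19.2269
Node dd (S = 52.2): V_dd = 1/1.04·[0.9778·60.1900 + 0.0222·83.6800] = 58.3769
Node u (S = 152.2): V_u = 1/1.04·[0.9778·0.4077 + 0.0222·19.2269] = 0.7942
Node d (S = 87): V_d = 1/1.04·[0.9778·19.2269 + 0.0222·58.3769] = 19.3240
Node 0 (S = 145): V_0 = 1/1.04·[0.9778·0.7942 + 0.0222·19.3240] = 1.1596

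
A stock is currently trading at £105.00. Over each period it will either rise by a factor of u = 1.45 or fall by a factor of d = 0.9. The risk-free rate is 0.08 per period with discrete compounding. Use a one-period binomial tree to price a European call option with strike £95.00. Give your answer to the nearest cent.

Risk-neutral probability p = (1 + 0.08 − 0.9)/(1.45 − 0.9) = 0.1800/0.5500 = 0.3273
Terminal stock prices: S_u = 152.2, S_d = 94.5
Terminal payoffs (S − K): max(57.25, 0) = 57.25, max(-0.5, 0) = 0
Node 0 (S = 105): V_0 = 1/1.08·[0.3273·57.2500 + 0.6727·0.0000] = 17.3485

£17.35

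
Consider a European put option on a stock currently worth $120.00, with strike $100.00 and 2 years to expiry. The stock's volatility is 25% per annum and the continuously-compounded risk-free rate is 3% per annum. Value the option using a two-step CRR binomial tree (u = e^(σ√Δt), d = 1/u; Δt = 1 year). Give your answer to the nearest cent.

$6.46

CRR parameters: u = e^(σ√Δt) = e^(0.25·√1) = 1.2840, d = 1/u = 0.7788
Per-period rate: rΔt = 0.03·1 = 0.03, so R = e^0.03 = 1.0305
Risk-neutral probability p = (e^0.03 − 0.7788)/(1.2840 − 0.7788) = 0.2517/0.5052 = 0.4981
Terminal stock prices: S_uu = 197.8, S_ud = 120, S_dd = 72.78
Terminal payoffs (K − S): max(-97.85, 0) = 0, max(-20, 0) = 0, max(27.22, 0) = 27.22
Node u (S = 154.1): V_u = e^(−0.03)·[0.4981·0.0000 + 0.5019·0.0000] = 0.0000
Node d (S = 93.46): V_d = e^(−0.03)·[0.4981·0.0000 + 0.5019·27.2163] = 13.2561
Node 0 (S = 120): V_0 = e^(−0.03)·[0.4981·0.0000 + 0.5019·13.2561] = 6.4566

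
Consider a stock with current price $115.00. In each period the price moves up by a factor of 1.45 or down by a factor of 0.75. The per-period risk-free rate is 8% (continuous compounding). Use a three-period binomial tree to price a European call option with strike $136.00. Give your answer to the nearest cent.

Risk-neutral probability p = (e^0.08 − 0.75)/(1.45 − 0.75) = 0.3333/0.7000 = 0.4761
Terminal stock prices: S_uuu = 350.6, S_uud = 181.3, S_udd = 93.8, S_ddd = 48.52
Terminal payoffs (S − K): max(214.6, 0) = 214.6, max(45.34, 0) = 45.34, max(-42.2, 0) = 0, max(-87.48, 0) = 0
Node uu (S = 241.8): V_uu = e^(−0.08)·[0.4761·214.5919 + 0.5239·45.3406] = 116.2437
Node ud (S = 125.1): V_ud = e^(−0.08)·[0.4761·45.3406 + 0.5239·0.0000] = 19.9280
Node dd (S = 64.69): V_dd = e^(−0.08)·[0.4761·0.0000 + 0.5239·0.0000] = 0.0000
Node u (S = 166.8): V_u = e^(−0.08)·[0.4761·116.2437 + 0.5239·19.9280] = 60.7284
Node d (S = 86.25): V_d = e^(−0.08)·[0.4761·19.9280 + 0.5239·0.0000] = 8.7587
Node 0 (S = 115): V_0 = e^(−0.08)·[0.4761·60.7284 + 0.5239·8.7587] = 30.9269

$30.93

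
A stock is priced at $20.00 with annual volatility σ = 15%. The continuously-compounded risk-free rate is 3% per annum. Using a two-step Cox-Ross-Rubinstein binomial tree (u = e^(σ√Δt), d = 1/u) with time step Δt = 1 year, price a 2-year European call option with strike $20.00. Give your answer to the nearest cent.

$2.09

CRR parameters: u = e^(σ√Δt) = e^(0.15·√1) = 1.1618, d = 1/u = 0.8607
Per-period rate: rΔt = 0.03·1 = 0.03, so R = e^0.03 = 1.0305
Risk-neutral probability p = (e^0.03 − 0.8607)/(1.1618 − 0.8607) = 0.1697/0.3011 = 0.5637
Terminal stock prices: S_uu = 27, S_ud = 20, S_dd = 14.82
Terminal payoffs (S − K): max(6.997, 0) = 6.997, max(0, 0) = 0, max(-5.184, 0) = 0
Node u (S = 23.24): V_u = e^(−0.03)·[0.5637·6.9972 + 0.4363·0.0000] = 3.8278
Node d (S = 17.21): V_d = e^(−0.03)·[0.5637·0.0000 + 0.4363·0.0000] = 0.0000
Node 0 (S = 20): V_0 = e^(−0.03)·[0.5637·3.8278 + 0.4363·0.0000] = 2.0940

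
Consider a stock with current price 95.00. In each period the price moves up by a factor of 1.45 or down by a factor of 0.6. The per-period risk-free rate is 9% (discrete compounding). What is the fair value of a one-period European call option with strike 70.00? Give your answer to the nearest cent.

35.83

Risk-neutral probability p = (1 + 0.09 − 0.6)/(1.45 − 0.6) = 0.4900/0.8500 = 0.5765
Terminal stock prices: S_u = 137.8, S_d = 57
Terminal payoffs (S − K): max(67.75, 0) = 67.75, max(-13, 0) = 0
Node 0 (S = 95): V_0 = 1/1.09·[0.5765·67.7500 + 0.4235·0.0000] = 35.8311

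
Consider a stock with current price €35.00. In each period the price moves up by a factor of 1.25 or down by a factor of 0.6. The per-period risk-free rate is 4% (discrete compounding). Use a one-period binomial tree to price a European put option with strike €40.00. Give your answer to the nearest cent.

Risk-neutral probability p = (1 + 0.04 − 0.6)/(1.25 − 0.6) = 0.4400/0.6500 = 0.6769
Terminal stock prices: S_u = 43.75, S_d = 21
Terminal payoffs (K − S): max(-3.75, 0) = 0, max(19, 0) = 19
Node 0 (S = 35): V_0 = 1/1.04·[0.6769·0.0000 + 0.3231·19.0000] = 5.9024

€5.90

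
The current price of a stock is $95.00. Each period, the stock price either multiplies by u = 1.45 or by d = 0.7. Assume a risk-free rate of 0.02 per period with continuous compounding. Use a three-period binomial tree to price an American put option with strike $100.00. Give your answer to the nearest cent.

$25.45

Risk-neutral probability p = (e^0.02 − 0.7)/(1.45 − 0.7) = 0.3202/0.7500 = 0.4269
Terminal stock prices: S_uuu = 289.6, S_uud = 139.8, S_udd = 67.5, S_ddd = 32.58
Terminal payoffs (K − S): max(-189.6, 0) = 0, max(-39.82, 0) = 0, max(32.5, 0) = 32.5, max(67.42, 0) = 67.42
Node uu (S = 199.7): continuation = e^(−0.02)·[0.4269·0.0000 + 0.5731·0.0000] = 0.0000; exercise value = 0.0000 ≤ continuation, so V_uu = 0.0000
Node ud (S = 96.42): continuation = e^(−0.02)·[0.4269·0.0000 + 0.5731·32.5025] = 18.2572; exercise value = 3.5750 ≤ continuation, so V_ud = 18.2572
Node dd (S = 46.55): continuation = e^(−0.02)·[0.4269·32.5025 + 0.5731·67.4150] = 51.4699; exercise value = 53.4500 > continuation, so V_dd = 53.4500 (exercise)
Node u (S = 137.8): continuation = e^(−0.02)·[0.4269·0.0000 + 0.5731·18.2572] = 10.2554; exercise value = 0.0000 ≤ continuation, so V_u = 10.2554
Node d (S = 66.5): continuation = e^(−0.02)·[0.4269·18.2572 + 0.5731·53.4500] = 37.6641; exercise value = 33.5000 ≤ continuation, so V_d = 37.6641
Node 0 (S = 95): continuation = e^(−0.02)·[0.4269·10.2554 + 0.5731·37.6641] = 25.4483; exercise value = 5.0000 ≤ continuation, so V_0 = 25.4483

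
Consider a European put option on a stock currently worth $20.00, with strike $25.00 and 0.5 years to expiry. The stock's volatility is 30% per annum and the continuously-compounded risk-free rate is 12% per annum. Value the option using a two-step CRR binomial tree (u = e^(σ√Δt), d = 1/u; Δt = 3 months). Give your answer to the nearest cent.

$4.14

CRR parameters: u = e^(σ√Δt) = e^(0.3·√0.25) = 1.1618, d = 1/u = 0.8607
Per-period rate: rΔt = 0.12·0.25 = 0.03, so R = e^0.03 = 1.0305
Risk-neutral probability p = (e^0.03 − 0.8607)/(1.1618 − 0.8607) = 0.1697/0.3011 = 0.5637
Terminal stock prices: S_uu = 27, S_ud = 20, S_dd = 14.82
Terminal payoffs (K − S): max(-1.997, 0) = 0, max(5, 0) = 5, max(10.18, 0) = 10.18
Node u (S = 23.24): V_u = e^(−0.03)·[0.5637·0.0000 + 0.4363·5.0000] = 2.1170
Node d (S = 17.21): V_d = e^(−0.03)·[0.5637·5.0000 + 0.4363·10.1836] = 7.0470
Node 0 (S = 20): V_0 = e^(−0.03)·[0.5637·2.1170 + 0.4363·7.0470] = 4.1418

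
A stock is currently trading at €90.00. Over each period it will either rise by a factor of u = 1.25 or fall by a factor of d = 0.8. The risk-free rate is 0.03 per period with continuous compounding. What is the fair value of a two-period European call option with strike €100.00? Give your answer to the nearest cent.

€10.03

Risk-neutral probability p = (e^0.03 − 0.8)/(1.25 − 0.8) = 0.2305/0.4500 = 0.5121
Terminal stock prices: S_uu = 140.6, S_ud = 90, S_dd = 57.6
Terminal payoffs (S − K): max(40.62, 0) = 40.62, max(-10, 0) = 0, max(-42.4, 0) = 0
Node u (S = 112.5): V_u = e^(−0.03)·[0.5121·40.6250 + 0.4879·0.0000] = 20.1900
Node d (S = 72): V_d = e^(−0.03)·[0.5121·0.0000 + 0.4879·0.0000] = 0.0000
Node 0 (S = 90): V_0 = e^(−0.03)·[0.5121·20.1900 + 0.4879·0.0000] = 10.0342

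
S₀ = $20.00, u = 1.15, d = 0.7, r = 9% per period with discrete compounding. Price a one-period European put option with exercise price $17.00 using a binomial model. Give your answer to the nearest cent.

$0.37

Risk-neutral probability p = (1 + 0.09 − 0.7)/(1.15 − 0.7) = 0.3900/0.4500 = 0.8667
Terminal stock prices: S_u = 23, S_d = 14
Terminal payoffs (K − S): max(-6, 0) = 0, max(3, 0) = 3
Node 0 (S = 20): V_0 = 1/1.09·[0.8667·0.0000 + 0.1333·3.0000] = 0.3670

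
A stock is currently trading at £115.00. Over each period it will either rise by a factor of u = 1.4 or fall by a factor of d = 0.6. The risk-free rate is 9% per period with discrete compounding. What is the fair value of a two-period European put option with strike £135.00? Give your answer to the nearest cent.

£27.17

Risk-neutral probability p = (1 + 0.09 − 0.6)/(1.4 − 0.6) = 0.4900/0.8000 = 0.6125
Terminal stock prices: S_uu = 225.4, S_ud = 96.6, S_dd = 41.4
Terminal payoffs (K − S): max(-90.4, 0) = 0, max(38.4, 0) = 38.4, max(93.6, 0) = 93.6
Node u (S = 161): V_u = 1/1.09·[0.6125·0.0000 + 0.3875·38.4000] = 13.6514
Node d (S = 69): V_d = 1/1.09·[0.6125·38.4000 + 0.3875·93.6000] = 54.8532
Node 0 (S = 115): V_0 = 1/1.09·[0.6125·13.6514 + 0.3875·54.8532] = 27.1716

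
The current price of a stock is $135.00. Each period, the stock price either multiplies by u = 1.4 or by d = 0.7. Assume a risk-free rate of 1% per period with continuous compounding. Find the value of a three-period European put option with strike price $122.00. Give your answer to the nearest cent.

Risk-neutral probability p = (e^0.01 − 0.7)/(1.4 − 0.7) = 0.3101/0.7000 = 0.4429
Terminal stock prices: S_uuu = 370.4, S_uud = 185.2, S_udd = 92.61, S_ddd = 46.3
Terminal payoffs (K − S): max(-248.4, 0) = 0, max(-63.22, 0) = 0, max(29.39, 0) = 29.39, max(75.7, 0) = 75.7
Node uu (S = 264.6): V_uu = e^(−0.01)·[0.4429·0.0000 + 0.5571·0.0000] = 0.0000
Node ud (S = 132.3): V_ud = e^(−0.01)·[0.4429·0.0000 + 0.5571·29.3900] = 16.2094
Node dd (S = 66.15): V_dd = e^(−0.01)·[0.4429·29.3900 + 0.5571·75.6950] = 54.6361
Node u (S = 189): V_u = e^(−0.01)·[0.4429·0.0000 + 0.5571·16.2094] = 8.9400
Node d (S = 94.5): V_d = e^(−0.01)·[0.4429·16.2094 + 0.5571·54.6361] = 37.2415
Node 0 (S = 135): V_0 = e^(−0.01)·[0.4429·8.9400 + 0.5571·37.2415] = 24.4601

$24.46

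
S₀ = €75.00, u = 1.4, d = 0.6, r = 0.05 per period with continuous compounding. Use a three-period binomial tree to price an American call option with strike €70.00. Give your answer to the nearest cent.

Risk-neutral probability p = (e^0.05 − 0.6)/(1.4 − 0.6) = 0.4513/0.8000 = 0.5641
Terminal stock prices: S_uuu = 205.8, S_uud = 88.2, S_udd = 37.8, S_ddd = 16.2
Terminal payoffs (S − K): max(135.8, 0) = 135.8, max(18.2, 0) = 18.2, max(-32.2, 0) = 0, max(-53.8, 0) = 0
Node uu (S = 147): continuation = e^(−0.05)·[0.5641·135.8000 + 0.4359·18.2000] = 80.4139; exercise value = 77.0000 ≤ continuation, so V_uu = 80.4139
Node ud (S = 63): continuation = e^(−0.05)·[0.5641·18.2000 + 0.4359·0.0000] = 9.7657; exercise value = 0.0000 ≤ continuation, so V_ud = 9.7657
Node dd (S = 27): continuation = e^(−0.05)·[0.5641·0.0000 + 0.4359·0.0000] = 0.0000; exercise value = 0.0000 ≤ continuation, so V_dd = 0.0000
Node u (S = 105): continuation = e^(−0.05)·[0.5641·80.4139 + 0.4359·9.7657] = 47.1977; exercise value = 35.0000 ≤ continuation, so V_u = 47.1977
Node d (S = 45): continuation = e^(−0.05)·[0.5641·9.7657 + 0.4359·0.0000] = 5.2401; exercise value = 0.0000 ≤ continuation, so V_d = 5.2401
Node 0 (S = 75): continuation = e^(−0.05)·[0.5641·47.1977 + 0.4359·5.2401] = 27.4981; exercise value = 5.0000 ≤ continuation, so V_0 = 27.4981

€27.50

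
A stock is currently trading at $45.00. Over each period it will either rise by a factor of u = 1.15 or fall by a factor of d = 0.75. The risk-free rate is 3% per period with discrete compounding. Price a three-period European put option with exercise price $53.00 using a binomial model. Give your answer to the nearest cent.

Risk-neutral probability p = (1 + 0.03 − 0.75)/(1.15 − 0.75) = 0.2800/0.4000 = 0.7000
Terminal stock prices: S_uuu = 68.44, S_uud = 44.63, S_udd = 29.11, S_ddd = 18.98
Terminal payoffs (K − S): max(-15.44, 0) = 0, max(8.366, 0) = 8.366, max(23.89, 0) = 23.89, max(34.02, 0) = 34.02
Node uu (S = 59.51): V_uu = 1/1.03·[0.7000·0.0000 + 0.3000·8.3656] = 2.4366
Node ud (S = 38.81): V_ud = 1/1.03·[0.7000·8.3656 + 0.3000·23.8906] = 12.6438
Node dd (S = 25.31): V_dd = 1/1.03·[0.7000·23.8906 + 0.3000·34.0156] = 26.1438
Node u (S = 51.75): V_u = 1/1.03·[0.7000·2.4366 + 0.3000·12.6438] = 5.3386
Node d (S = 33.75): V_d = 1/1.03·[0.7000·12.6438 + 0.3000·26.1438] = 16.2076
Node 0 (S = 45): V_0 = 1/1.03·[0.7000·5.3386 + 0.3000·16.2076] = 8.3488

$8.35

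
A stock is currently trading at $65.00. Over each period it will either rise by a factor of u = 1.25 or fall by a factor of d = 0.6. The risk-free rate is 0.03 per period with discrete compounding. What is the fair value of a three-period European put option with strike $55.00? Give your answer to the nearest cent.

Risk-neutral probability p = (1 + 0.03 − 0.6)/(1.25 − 0.6) = 0.4300/0.6500 = 0.6615
Terminal stock prices: S_uuu = 127, S_uud = 60.94, S_udd = 29.25, S_ddd = 14.04
Terminal payoffs (K − S): max(-71.95, 0) = 0, max(-5.938, 0) = 0, max(25.75, 0) = 25.75, max(40.96, 0) = 40.96
Node uu (S = 101.6): V_uu = 1/1.03·[0.6615·0.0000 + 0.3385·0.0000] = 0.0000
Node ud (S = 48.75): V_ud = 1/1.03·[0.6615·0.0000 + 0.3385·25.7500] = 8.4615
Node dd (S = 23.4): V_dd = 1/1.03·[0.6615·25.7500 + 0.3385·40.9600] = 29.9981
Node u (S = 81.25): V_u = 1/1.03·[0.6615·0.0000 + 0.3385·8.4615] = 2.7805
Node d (S = 39): V_d = 1/1.03·[0.6615·8.4615 + 0.3385·29.9981] = 15.2921
Node 0 (S = 65): V_0 = 1/1.03·[0.6615·2.7805 + 0.3385·15.2921] = 6.8109

$6.81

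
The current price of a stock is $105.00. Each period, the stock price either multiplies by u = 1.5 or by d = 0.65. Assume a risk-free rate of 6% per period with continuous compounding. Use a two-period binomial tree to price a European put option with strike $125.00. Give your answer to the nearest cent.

$29.03

Risk-neutral probability p = (e^0.06 − 0.65)/(1.5 − 0.65) = 0.4118/0.8500 = 0.4845
Terminal stock prices: S_uu = 236.2, S_ud = 102.4, S_dd = 44.36
Terminal payoffs (K − S): max(-111.2, 0) = 0, max(22.62, 0) = 22.62, max(80.64, 0) = 80.64
Node u (S = 157.5): V_u = e^(−0.06)·[0.4845·0.0000 + 0.5155·22.6250] = 10.9837
Node d (S = 68.25): V_d = e^(−0.06)·[0.4845·22.6250 + 0.5155·80.6375] = 49.4706
Node 0 (S = 105): V_0 = e^(−0.06)·[0.4845·10.9837 + 0.5155·49.4706] = 29.0282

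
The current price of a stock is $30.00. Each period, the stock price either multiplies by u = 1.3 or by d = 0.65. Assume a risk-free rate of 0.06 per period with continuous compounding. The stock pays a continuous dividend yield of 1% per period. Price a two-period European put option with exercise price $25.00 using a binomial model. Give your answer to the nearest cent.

$1.60

Per-period risk-free factor R = e^0.06 = 1.0618; dividend-adjusted growth = e^(0.06−0.01) = 1.0513.
Risk-neutral probability p = (1.0513 − 0.65)/(1.3 − 0.65) = 0.4013/0.6500 = 0.6173
Terminal stock prices: S_uu = 50.7, S_ud = 25.35, S_dd = 12.68
Terminal payoffs (K − S): max(-25.7, 0) = 0, max(-0.35, 0) = 0, max(12.32, 0) = 12.32
Node u (S = 39): V_u = e^(−0.06)·[0.6173·0.0000 + 0.3827·0.0000] = 0.0000
Node d (S = 19.5): V_d = e^(−0.06)·[0.6173·0.0000 + 0.3827·12.3250] = 4.4416
Node 0 (S = 30): V_0 = e^(−0.06)·[0.6173·0.0000 + 0.3827·4.4416] = 1.6007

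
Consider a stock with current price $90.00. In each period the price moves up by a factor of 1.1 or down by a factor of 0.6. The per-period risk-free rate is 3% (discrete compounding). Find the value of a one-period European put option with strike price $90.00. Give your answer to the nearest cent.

Risk-neutral probability p = (1 + 0.03 − 0.6)/(1.1 − 0.6) = 0.4300/0.5000 = 0.8600
Terminal stock prices: S_u = 99, S_d = 54
Terminal payoffs (K − S): max(-9, 0) = 0, max(36, 0) = 36
Node 0 (S = 90): V_0 = 1/1.03·[0.8600·0.0000 + 0.1400·36.0000] = 4.8932

$4.89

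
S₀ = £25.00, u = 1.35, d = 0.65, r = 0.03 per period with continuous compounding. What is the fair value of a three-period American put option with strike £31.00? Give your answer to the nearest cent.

£8.82

Risk-neutral probability p = (e^0.03 − 0.65)/(1.35 − 0.65) = 0.3805/0.7000 = 0.5435
Terminal stock prices: S_uuu = 61.51, S_uud = 29.62, S_udd = 14.26, S_ddd = 6.866
Terminal payoffs (K − S): max(-30.51, 0) = 0, max(1.384, 0) = 1.384, max(16.74, 0) = 16.74, max(24.13, 0) = 24.13
Node uu (S = 45.56): continuation = e^(−0.03)·[0.5435·0.0000 + 0.4565·1.3844] = 0.6133; exercise value = 0.0000 ≤ continuation, so V_uu = 0.6133
Node ud (S = 21.94): continuation = e^(−0.03)·[0.5435·1.3844 + 0.4565·16.7406] = 8.1463; exercise value = 9.0625 > continuation, so V_ud = 9.0625 (exercise)
Node dd (S = 10.56): continuation = e^(−0.03)·[0.5435·16.7406 + 0.4565·24.1344] = 19.5213; exercise value = 20.4375 > continuation, so V_dd = 20.4375 (exercise)
Node u (S = 33.75): continuation = e^(−0.03)·[0.5435·0.6133 + 0.4565·9.0625] = 4.3382; exercise value = 0.0000 ≤ continuation, so V_u = 4.3382
Node d (S = 16.25): continuation = e^(−0.03)·[0.5435·9.0625 + 0.4565·20.4375] = 13.8338; exercise value = 14.7500 > continuation, so V_d = 14.7500 (exercise)
Node 0 (S = 25): continuation = e^(−0.03)·[0.5435·4.3382 + 0.4565·14.7500] = 8.8224; exercise value = 6.0000 ≤ continuation, so V_0 = 8.8224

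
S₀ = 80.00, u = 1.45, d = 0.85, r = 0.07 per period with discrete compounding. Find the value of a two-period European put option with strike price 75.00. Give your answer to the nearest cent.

Risk-neutral probability p = (1 + 0.07 − 0.85)/(1.45 − 0.85) = 0.2200/0.6000 = 0.3667
Terminal stock prices: S_uu = 168.2, S_ud = 98.6, S_dd = 57.8
Terminal payoffs (K − S): max(-93.2, 0) = 0, max(-23.6, 0) = 0, max(17.2, 0) = 17.2
Node u (S = 116): V_u = 1/1.07·[0.3667·0.0000 + 0.6333·0.0000] = 0.0000
Node d (S = 68): V_d = 1/1.07·[0.3667·0.0000 + 0.6333·17.2000] = 10.1807
Node 0 (S = 80): V_0 = 1/1.07·[0.3667·0.0000 + 0.6333·10.1807] = 6.0260

6.03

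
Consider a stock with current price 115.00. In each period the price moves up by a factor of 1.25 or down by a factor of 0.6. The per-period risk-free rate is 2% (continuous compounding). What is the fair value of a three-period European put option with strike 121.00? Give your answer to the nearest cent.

Risk-neutral probability p = (e^0.02 − 0.6)/(1.25 − 0.6) = 0.4202/0.6500 = 0.6465
Terminal stock prices: S_uuu = 224.6, S_uud = 107.8, S_udd = 51.75, S_ddd = 24.84
Terminal payoffs (K − S): max(-103.6, 0) = 0, max(13.19, 0) = 13.19, max(69.25, 0) = 69.25, max(96.16, 0) = 96.16
Node uu (S = 179.7): V_uu = e^(−0.02)·[0.6465·0.0000 + 0.3535·13.1875] = 4.5699
Node ud (S = 86.25): V_ud = e^(−0.02)·[0.6465·13.1875 + 0.3535·69.2500] = 32.3540
Node dd (S = 41.4): V_dd = e^(−0.02)·[0.6465·69.2500 + 0.3535·96.1600] = 77.2040
Node u (S = 143.8): V_u = e^(−0.02)·[0.6465·4.5699 + 0.3535·32.3540] = 14.1076
Node d (S = 69): V_d = e^(−0.02)·[0.6465·32.3540 + 0.3535·77.2040] = 47.2555
Node 0 (S = 115): V_0 = e^(−0.02)·[0.6465·14.1076 + 0.3535·47.2555] = 25.3152

25.32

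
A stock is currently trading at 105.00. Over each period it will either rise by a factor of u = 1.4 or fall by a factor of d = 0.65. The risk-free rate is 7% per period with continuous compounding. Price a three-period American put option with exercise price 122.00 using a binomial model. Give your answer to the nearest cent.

27.54

Risk-neutral probability p = (e^0.07 − 0.65)/(1.4 − 0.65) = 0.4225/0.7500 = 0.5633
Terminal stock prices: S_uuu = 288.1, S_uud = 133.8, S_udd = 62.11, S_ddd = 28.84
Terminal payoffs (K − S): max(-166.1, 0) = 0, max(-11.77, 0) = 0, max(59.89, 0) = 59.89, max(93.16, 0) = 93.16
Node uu (S = 205.8): continuation = e^(−0.07)·[0.5633·0.0000 + 0.4367·0.0000] = 0.0000; exercise value = 0.0000 ≤ continuation, so V_uu = 0.0000
Node ud (S = 95.55): continuation = e^(−0.07)·[0.5633·0.0000 + 0.4367·59.8925] = 24.3843; exercise value = 26.4500 > continuation, so V_ud = 26.4500 (exercise)
Node dd (S = 44.36): continuation = e^(−0.07)·[0.5633·59.8925 + 0.4367·93.1644] = 69.3895; exercise value = 77.6375 > continuation, so V_dd = 77.6375 (exercise)
Node u (S = 147): continuation = e^(−0.07)·[0.5633·0.0000 + 0.4367·26.4500] = 10.7687; exercise value = 0.0000 ≤ continuation, so V_u = 10.7687
Node d (S = 68.25): continuation = e^(−0.07)·[0.5633·26.4500 + 0.4367·77.6375] = 45.5020; exercise value = 53.7500 > continuation, so V_d = 53.7500 (exercise)
Node 0 (S = 105): continuation = e^(−0.07)·[0.5633·10.7687 + 0.4367·53.7500] = 27.5399; exercise value = 17.0000 ≤ continuation, so V_0 = 27.5399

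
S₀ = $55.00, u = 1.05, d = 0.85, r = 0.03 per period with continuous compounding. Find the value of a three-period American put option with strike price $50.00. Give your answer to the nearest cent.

$0.38

Risk-neutral probability p = (e^0.03 − 0.85)/(1.05 − 0.85) = 0.1805/0.2000 = 0.9023
Terminal stock prices: S_uuu = 63.67, S_uud = 51.54, S_udd = 41.72, S_ddd = 33.78
Terminal payoffs (K − S): max(-13.67, 0) = 0, max(-1.542, 0) = 0, max(8.276, 0) = 8.276, max(16.22, 0) = 16.22
Node uu (S = 60.64): continuation = e^(−0.03)·[0.9023·0.0000 + 0.0977·0.0000] = 0.0000; exercise value = 0.0000 ≤ continuation, so V_uu = 0.0000
Node ud (S = 49.09): continuation = e^(−0.03)·[0.9023·0.0000 + 0.0977·8.2756] = 0.7849; exercise value = 0.9125 > continuation, so V_ud = 0.9125 (exercise)
Node dd (S = 39.74): continuation = e^(−0.03)·[0.9023·8.2756 + 0.0977·16.2231] = 8.7848; exercise value = 10.2625 > continuation, so V_dd = 10.2625 (exercise)
Node u (S = 57.75): continuation = e^(−0.03)·[0.9023·0.0000 + 0.0977·0.9125] = 0.0865; exercise value = 0.0000 ≤ continuation, so V_u = 0.0865
Node d (S = 46.75): continuation = e^(−0.03)·[0.9023·0.9125 + 0.0977·10.2625] = 1.7723; exercise value = 3.2500 > continuation, so V_d = 3.2500 (exercise)
Node 0 (S = 55): continuation = e^(−0.03)·[0.9023·0.0865 + 0.0977·3.2500] = 0.3840; exercise value = 0.0000 ≤ continuation, so V_0 = 0.3840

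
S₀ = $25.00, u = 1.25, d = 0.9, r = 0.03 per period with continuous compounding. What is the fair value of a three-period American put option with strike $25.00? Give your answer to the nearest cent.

Risk-neutral probability p = (e^0.03 − 0.9)/(1.25 − 0.9) = 0.1305/0.3500 = 0.3727
Terminal stock prices: S_uuu = 48.83, S_uud = 35.16, S_udd = 25.31, S_ddd = 18.23
Terminal payoffs (K − S): max(-23.83, 0) = 0, max(-10.16, 0) = 0, max(-0.3125, 0) = 0, max(6.775, 0) = 6.775
Node uu (S = 39.06): continuation = e^(−0.03)·[0.3727·0.0000 + 0.6273·0.0000] = 0.0000; exercise value = 0.0000 ≤ continuation, so V_uu = 0.0000
Node ud (S = 28.12): continuation = e^(−0.03)·[0.3727·0.0000 + 0.6273·0.0000] = 0.0000; exercise value = 0.0000 ≤ continuation, so V_ud = 0.0000
Node dd (S = 20.25): continuation = e^(−0.03)·[0.3727·0.0000 + 0.6273·6.7750] = 4.1242; exercise value = 4.7500 > continuation, so V_dd = 4.7500 (exercise)
Node u (S = 31.25): continuation = e^(−0.03)·[0.3727·0.0000 + 0.6273·0.0000] = 0.0000; exercise value = 0.0000 ≤ continuation, so V_u = 0.0000
Node d (S = 22.5): continuation = e^(−0.03)·[0.3727·0.0000 + 0.6273·4.7500] = 2.8915; exercise value = 2.5000 ≤ continuation, so V_d = 2.8915
Node 0 (S = 25): continuation = e^(−0.03)·[0.3727·0.0000 + 0.6273·2.8915] = 1.7601; exercise value = 0.0000 ≤ continuation, so V_0 = 1.7601

$1.76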